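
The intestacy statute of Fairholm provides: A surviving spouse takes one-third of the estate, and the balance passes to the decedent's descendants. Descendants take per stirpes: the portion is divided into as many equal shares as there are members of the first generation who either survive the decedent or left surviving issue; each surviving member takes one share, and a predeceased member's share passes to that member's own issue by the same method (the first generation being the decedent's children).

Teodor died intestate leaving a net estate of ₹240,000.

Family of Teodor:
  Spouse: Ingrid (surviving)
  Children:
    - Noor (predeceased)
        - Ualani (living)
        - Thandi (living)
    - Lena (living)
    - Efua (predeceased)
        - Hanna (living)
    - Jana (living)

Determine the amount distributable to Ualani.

Ualani receives ₹20,000.

Ingrid takes one-third of ₹240,000 = ₹80,000. The remaining ₹160,000 passes to the descendants.
The descendants' portion (₹160,000) is divided into 4 shares of ₹40,000: Lena and Jana each take ₹40,000; Noor's ₹40,000 share passes to Noor's issue; Efua's ₹40,000 share passes to Efua's issue.
Noor's share (₹40,000) is divided into 2 shares of ₹20,000: Ualani and Thandi each take ₹20,000.
Efua's share (₹40,000) passes entirely to Hanna.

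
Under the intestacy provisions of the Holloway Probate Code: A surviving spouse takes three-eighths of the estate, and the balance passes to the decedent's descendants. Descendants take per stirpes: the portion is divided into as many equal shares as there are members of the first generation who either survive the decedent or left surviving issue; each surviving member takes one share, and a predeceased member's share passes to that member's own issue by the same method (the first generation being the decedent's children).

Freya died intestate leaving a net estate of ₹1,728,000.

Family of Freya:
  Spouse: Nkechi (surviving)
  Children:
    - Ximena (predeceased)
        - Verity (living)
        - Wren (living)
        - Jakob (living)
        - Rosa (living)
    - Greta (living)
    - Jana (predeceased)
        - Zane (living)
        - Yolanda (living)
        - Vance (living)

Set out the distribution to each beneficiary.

Nkechi: ₹648,000; Verity: ₹90,000; Wren: ₹90,000; Jakob: ₹90,000; Rosa: ₹90,000; Greta: ₹360,000; Zane: ₹120,000; Yolanda: ₹120,000; Vance: ₹120,000

Nkechi takes three-eighths of ₹1,728,000 = ₹648,000. The remaining ₹1,080,000 passes to the descendants.
The descendants' portion (₹1,080,000) is divided into 3 shares of ₹360,000: Greta takes ₹360,000; Ximena's ₹360,000 share passes to Ximena's issue; Jana's ₹360,000 share passes to Jana's issue.
Ximena's share (₹360,000) is divided into 4 shares of ₹90,000: Verity, Wren, Jakob, and Rosa each take ₹90,000.
Jana's share (₹360,000) is divided into 3 shares of ₹120,000: Zane, Yolanda, and Vance each take ₹120,000.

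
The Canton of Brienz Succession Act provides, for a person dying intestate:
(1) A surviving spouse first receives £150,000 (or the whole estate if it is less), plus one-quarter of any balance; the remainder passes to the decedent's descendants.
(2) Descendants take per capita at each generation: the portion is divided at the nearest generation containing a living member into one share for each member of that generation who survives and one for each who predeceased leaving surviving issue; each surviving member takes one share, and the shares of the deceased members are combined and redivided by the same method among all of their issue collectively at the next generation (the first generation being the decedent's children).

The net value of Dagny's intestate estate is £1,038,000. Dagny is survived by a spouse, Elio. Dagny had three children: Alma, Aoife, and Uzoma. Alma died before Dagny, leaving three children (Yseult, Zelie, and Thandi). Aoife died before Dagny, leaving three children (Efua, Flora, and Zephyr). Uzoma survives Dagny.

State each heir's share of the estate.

Elio first takes £150,000, leaving a balance of £888,000. Elio then takes one-quarter of the balance (£222,000), for a total of £372,000. The remaining £666,000 passes to the descendants.
The descendants' portion (£666,000) is divided at the children's generation into 3 shares of £222,000. Uzoma takes £222,000. The 2 shares of the deceased (Alma and Aoife) are combined into a pool of £444,000.
That pool (£444,000) is divided at the grandchildren's generation equally among Yseult, Zelie, Thandi, Efua, Flora, and Zephyr: £74,000 each.

Elio: £372,000; Yseult: £74,000; Zelie: £74,000; Thandi: £74,000; Efua: £74,000; Flora: £74,000; Zephyr: £74,000; Uzoma: £222,000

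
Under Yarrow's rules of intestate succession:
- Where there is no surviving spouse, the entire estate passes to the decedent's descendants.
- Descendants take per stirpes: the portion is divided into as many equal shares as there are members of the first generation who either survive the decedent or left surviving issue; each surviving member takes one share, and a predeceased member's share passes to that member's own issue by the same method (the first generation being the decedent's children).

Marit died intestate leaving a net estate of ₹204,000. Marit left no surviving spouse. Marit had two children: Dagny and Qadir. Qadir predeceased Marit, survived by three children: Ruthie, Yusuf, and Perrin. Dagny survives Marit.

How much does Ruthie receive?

Ruthie receives ₹34,000.

The entire ₹204,000 passes to the descendants.
That amount (₹204,000) is divided into 2 shares of ₹102,000: Dagny takes ₹102,000; Qadir's ₹102,000 share passes to Qadir's issue.
Qadir's share (₹102,000) is divided into 3 shares of ₹34,000: Ruthie, Yusuf, and Perrin each take ₹34,000.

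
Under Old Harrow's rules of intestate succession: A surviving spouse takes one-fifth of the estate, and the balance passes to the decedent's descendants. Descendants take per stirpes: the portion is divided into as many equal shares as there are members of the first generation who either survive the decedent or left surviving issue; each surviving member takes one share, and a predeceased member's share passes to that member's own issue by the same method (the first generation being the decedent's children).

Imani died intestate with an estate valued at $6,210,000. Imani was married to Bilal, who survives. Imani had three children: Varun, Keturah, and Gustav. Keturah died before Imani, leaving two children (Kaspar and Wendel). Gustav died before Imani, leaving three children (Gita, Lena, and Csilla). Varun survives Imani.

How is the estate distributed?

Bilal: $1,242,000; Varun: $1,656,000; Kaspar: $828,000; Wendel: $828,000; Gita: $552,000; Lena: $552,000; Csilla: $552,000

Bilal takes one-fifth of $6,210,000 = $1,242,000. The remaining $4,968,000 passes to the descendants.
The descendants' portion ($4,968,000) is divided into 3 shares of $1,656,000: Varun takes $1,656,000; Keturah's $1,656,000 share passes to Keturah's issue; Gustav's $1,656,000 share passes to Gustav's issue.
Keturah's share ($1,656,000) is divided into 2 shares of $828,000: Kaspar and Wendel each take $828,000.
Gustav's share ($1,656,000) is divided into 3 shares of $552,000: Gita, Lena, and Csilla each take $552,000.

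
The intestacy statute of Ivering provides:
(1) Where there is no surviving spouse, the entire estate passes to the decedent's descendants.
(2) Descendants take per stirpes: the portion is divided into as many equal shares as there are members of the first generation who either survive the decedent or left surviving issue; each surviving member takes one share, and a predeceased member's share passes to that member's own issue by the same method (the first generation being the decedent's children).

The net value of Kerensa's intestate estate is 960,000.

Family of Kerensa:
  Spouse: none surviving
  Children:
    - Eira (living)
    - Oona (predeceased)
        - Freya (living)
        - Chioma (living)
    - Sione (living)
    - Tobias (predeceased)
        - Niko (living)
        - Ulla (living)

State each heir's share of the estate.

The entire 960,000 passes to the descendants.
That amount (960,000) is divided into 4 shares of 240,000: Eira and Sione each take 240,000; Oona's 240,000 share passes to Oona's issue; Tobias's 240,000 share passes to Tobias's issue.
Oona's share (240,000) is divided into 2 shares of 120,000: Freya and Chioma each take 120,000.
Tobias's share (240,000) is divided into 2 shares of 120,000: Niko and Ulla each take 120,000.

Eira: 240,000; Freya: 120,000; Chioma: 120,000; Sione: 240,000; Niko: 120,000; Ulla: 120,000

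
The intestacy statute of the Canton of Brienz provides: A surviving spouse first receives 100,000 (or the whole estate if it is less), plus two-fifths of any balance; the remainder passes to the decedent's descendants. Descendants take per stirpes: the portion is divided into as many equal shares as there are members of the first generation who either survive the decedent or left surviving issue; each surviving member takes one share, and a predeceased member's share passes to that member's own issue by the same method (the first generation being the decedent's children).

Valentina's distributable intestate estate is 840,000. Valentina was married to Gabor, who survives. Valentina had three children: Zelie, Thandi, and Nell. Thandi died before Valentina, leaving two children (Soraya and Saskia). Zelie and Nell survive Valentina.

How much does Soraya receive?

Soraya receives 74,000.

Gabor first takes 100,000, leaving a balance of 740,000. Gabor then takes two-fifths of the balance (296,000), for a total of 396,000. The remaining 444,000 passes to the descendants.
The descendants' portion (444,000) is divided into 3 shares of 148,000: Zelie and Nell each take 148,000; Thandi's 148,000 share passes to Thandi's issue.
Thandi's share (148,000) is divided into 2 shares of 74,000: Soraya and Saskia each take 74,000.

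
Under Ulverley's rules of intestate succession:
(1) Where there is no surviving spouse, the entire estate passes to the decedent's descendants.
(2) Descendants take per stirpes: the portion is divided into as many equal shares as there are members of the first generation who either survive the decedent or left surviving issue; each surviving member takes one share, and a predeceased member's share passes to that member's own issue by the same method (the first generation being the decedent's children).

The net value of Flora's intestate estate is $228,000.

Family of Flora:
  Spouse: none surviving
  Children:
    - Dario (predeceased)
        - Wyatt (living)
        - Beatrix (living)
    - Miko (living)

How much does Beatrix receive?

The entire $228,000 passes to the descendants.
That amount ($228,000) is divided into 2 shares of $114,000: Miko takes $114,000; Dario's $114,000 share passes to Dario's issue.
Dario's share ($114,000) is divided into 2 shares of $57,000: Wyatt and Beatrix each take $57,000.

Beatrix receives $57,000.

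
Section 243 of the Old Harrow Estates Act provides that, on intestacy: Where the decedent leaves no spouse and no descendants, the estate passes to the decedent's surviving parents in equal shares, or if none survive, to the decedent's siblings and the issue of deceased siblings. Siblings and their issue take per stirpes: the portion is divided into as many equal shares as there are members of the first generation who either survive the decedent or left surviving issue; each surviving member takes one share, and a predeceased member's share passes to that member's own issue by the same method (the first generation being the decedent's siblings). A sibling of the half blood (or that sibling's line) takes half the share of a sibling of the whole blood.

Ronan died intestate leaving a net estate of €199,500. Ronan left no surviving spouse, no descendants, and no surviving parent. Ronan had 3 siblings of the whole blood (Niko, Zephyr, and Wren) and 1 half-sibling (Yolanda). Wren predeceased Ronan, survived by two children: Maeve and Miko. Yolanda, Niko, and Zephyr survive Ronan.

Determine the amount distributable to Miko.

Miko receives €28,500.

The entire €199,500 passes to the siblings and their issue.
Counting each half-blood sibling's line as half a unit, there are 7/2 units in €199,500, so one unit is €57,000. Whole-blood lines (Niko, Zephyr, and Wren) take €57,000 each; half-blood lines (Yolanda) take €28,500 each.
Wren's share (€57,000) is divided into 2 shares of €28,500: Maeve and Miko each take €28,500.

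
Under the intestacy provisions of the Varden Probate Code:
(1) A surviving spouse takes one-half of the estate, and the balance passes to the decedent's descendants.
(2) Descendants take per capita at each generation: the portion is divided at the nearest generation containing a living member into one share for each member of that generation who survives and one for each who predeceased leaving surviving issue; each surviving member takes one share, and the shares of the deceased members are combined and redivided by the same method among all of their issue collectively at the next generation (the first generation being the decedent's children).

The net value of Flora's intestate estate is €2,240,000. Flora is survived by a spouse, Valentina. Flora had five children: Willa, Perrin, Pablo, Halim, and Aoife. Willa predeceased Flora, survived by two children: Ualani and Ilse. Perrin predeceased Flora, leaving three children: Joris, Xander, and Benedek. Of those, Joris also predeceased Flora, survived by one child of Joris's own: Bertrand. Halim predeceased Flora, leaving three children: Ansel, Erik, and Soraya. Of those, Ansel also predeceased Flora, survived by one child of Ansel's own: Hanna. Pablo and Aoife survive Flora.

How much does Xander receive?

Valentina takes one-half of €2,240,000 = €1,120,000. The remaining €1,120,000 passes to the descendants.
The descendants' portion (€1,120,000) is divided at the children's generation into 5 shares of €224,000. Pablo and Aoife each take €224,000. The 3 shares of the deceased (Willa, Perrin, and Halim) are combined into a pool of €672,000.
That pool (€672,000) is divided at the grandchildren's generation into 8 shares of €84,000. Ualani, Ilse, Xander, Benedek, Erik, and Soraya each take €84,000. The 2 shares of the deceased (Joris and Ansel) are combined into a pool of €168,000.
That pool (€168,000) is divided at the great-grandchildren's generation equally among Bertrand and Hanna: €84,000 each.

Xander receives €84,000.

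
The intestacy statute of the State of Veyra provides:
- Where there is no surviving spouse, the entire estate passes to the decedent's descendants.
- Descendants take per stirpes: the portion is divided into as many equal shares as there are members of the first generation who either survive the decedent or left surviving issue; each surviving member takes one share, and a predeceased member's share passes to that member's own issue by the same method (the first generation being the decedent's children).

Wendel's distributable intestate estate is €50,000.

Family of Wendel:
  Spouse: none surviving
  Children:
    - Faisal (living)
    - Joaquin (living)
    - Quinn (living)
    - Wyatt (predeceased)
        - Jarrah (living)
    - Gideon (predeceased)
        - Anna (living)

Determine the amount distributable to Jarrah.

The entire €50,000 passes to the descendants.
That amount (€50,000) is divided into 5 shares of €10,000: Faisal, Joaquin, and Quinn each take €10,000; Wyatt's €10,000 share passes to Wyatt's issue; Gideon's €10,000 share passes to Gideon's issue.
Wyatt's share (€10,000) passes entirely to Jarrah.
Gideon's share (€10,000) passes entirely to Anna.

Jarrah receives €10,000.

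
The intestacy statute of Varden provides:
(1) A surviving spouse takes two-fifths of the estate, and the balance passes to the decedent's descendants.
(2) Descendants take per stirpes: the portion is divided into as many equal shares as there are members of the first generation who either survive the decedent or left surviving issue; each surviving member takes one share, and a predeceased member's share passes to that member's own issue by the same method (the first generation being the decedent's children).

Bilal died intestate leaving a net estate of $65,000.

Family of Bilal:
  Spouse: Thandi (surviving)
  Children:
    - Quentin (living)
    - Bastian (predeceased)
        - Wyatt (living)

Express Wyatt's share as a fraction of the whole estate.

Thandi takes two-fifths of $65,000 = $26,000. The remaining $39,000 passes to the descendants.
The descendants' portion ($39,000) is divided into 2 shares of $19,500: Quentin takes $19,500; Bastian's $19,500 share passes to Bastian's issue.
Bastian's share ($19,500) passes entirely to Wyatt.

Wyatt receives 3/10 of the estate.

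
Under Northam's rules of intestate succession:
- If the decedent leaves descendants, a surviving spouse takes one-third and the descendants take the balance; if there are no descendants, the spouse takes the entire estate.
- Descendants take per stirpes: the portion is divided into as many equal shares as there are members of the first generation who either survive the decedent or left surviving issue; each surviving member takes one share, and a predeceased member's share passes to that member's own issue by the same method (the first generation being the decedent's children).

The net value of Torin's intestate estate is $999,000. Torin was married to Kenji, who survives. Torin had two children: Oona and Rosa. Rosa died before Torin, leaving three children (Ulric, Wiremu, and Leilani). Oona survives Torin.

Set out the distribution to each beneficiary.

Kenji: $333,000; Oona: $333,000; Ulric: $111,000; Wiremu: $111,000; Leilani: $111,000

Kenji takes one-third of $999,000 = $333,000. The remaining $666,000 passes to the descendants.
The descendants' portion ($666,000) is divided into 2 shares of $333,000: Oona takes $333,000; Rosa's $333,000 share passes to Rosa's issue.
Rosa's share ($333,000) is divided into 3 shares of $111,000: Ulric, Wiremu, and Leilani each take $111,000.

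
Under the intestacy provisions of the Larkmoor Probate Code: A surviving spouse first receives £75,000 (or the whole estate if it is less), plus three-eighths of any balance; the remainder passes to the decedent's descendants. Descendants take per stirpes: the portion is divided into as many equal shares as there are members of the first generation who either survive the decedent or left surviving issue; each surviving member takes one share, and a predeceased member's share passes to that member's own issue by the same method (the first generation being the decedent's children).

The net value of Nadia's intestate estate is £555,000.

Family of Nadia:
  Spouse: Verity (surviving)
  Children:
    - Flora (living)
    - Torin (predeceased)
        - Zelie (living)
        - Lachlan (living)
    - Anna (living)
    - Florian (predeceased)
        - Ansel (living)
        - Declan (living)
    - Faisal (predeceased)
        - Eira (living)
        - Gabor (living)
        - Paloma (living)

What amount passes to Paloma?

Paloma receives £20,000.

Verity first takes £75,000, leaving a balance of £480,000. Verity then takes three-eighths of the balance (£180,000), for a total of £255,000. The remaining £300,000 passes to the descendants.
The descendants' portion (£300,000) is divided into 5 shares of £60,000: Flora and Anna each take £60,000; Torin's £60,000 share passes to Torin's issue; Florian's £60,000 share passes to Florian's issue; Faisal's £60,000 share passes to Faisal's issue.
Torin's share (£60,000) is divided into 2 shares of £30,000: Zelie and Lachlan each take £30,000.
Florian's share (£60,000) is divided into 2 shares of £30,000: Ansel and Declan each take £30,000.
Faisal's share (£60,000) is divided into 3 shares of £20,000: Eira, Gabor, and Paloma each take £20,000.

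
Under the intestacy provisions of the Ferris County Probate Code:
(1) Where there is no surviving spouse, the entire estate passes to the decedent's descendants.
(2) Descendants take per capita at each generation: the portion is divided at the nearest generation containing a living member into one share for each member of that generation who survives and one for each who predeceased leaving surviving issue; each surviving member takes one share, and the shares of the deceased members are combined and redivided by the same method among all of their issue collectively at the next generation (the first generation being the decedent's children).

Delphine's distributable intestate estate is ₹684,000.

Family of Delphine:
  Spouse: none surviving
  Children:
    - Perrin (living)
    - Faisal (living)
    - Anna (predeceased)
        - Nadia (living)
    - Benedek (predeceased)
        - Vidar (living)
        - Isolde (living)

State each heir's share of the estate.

The entire ₹684,000 passes to the descendants.
That amount (₹684,000) is divided at the children's generation into 4 shares of ₹171,000. Perrin and Faisal each take ₹171,000. The 2 shares of the deceased (Anna and Benedek) are combined into a pool of ₹342,000.
That pool (₹342,000) is divided at the grandchildren's generation equally among Nadia, Vidar, and Isolde: ₹114,000 each.

Perrin: ₹171,000; Faisal: ₹171,000; Nadia: ₹114,000; Vidar: ₹114,000; Isolde: ₹114,000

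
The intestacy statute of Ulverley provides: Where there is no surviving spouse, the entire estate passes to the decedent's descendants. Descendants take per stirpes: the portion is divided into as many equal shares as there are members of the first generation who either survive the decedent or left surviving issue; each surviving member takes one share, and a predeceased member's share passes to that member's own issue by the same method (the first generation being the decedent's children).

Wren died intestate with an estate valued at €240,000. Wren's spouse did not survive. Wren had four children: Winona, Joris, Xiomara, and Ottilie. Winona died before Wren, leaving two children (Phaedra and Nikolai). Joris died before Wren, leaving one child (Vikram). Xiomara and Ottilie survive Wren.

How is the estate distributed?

Phaedra: €30,000; Nikolai: €30,000; Vikram: €60,000; Xiomara: €60,000; Ottilie: €60,000

The entire €240,000 passes to the descendants.
That amount (€240,000) is divided into 4 shares of €60,000: Xiomara and Ottilie each take €60,000; Winona's €60,000 share passes to Winona's issue; Joris's €60,000 share passes to Joris's issue.
Winona's share (€60,000) is divided into 2 shares of €30,000: Phaedra and Nikolai each take €30,000.
Joris's share (€60,000) passes entirely to Vikram.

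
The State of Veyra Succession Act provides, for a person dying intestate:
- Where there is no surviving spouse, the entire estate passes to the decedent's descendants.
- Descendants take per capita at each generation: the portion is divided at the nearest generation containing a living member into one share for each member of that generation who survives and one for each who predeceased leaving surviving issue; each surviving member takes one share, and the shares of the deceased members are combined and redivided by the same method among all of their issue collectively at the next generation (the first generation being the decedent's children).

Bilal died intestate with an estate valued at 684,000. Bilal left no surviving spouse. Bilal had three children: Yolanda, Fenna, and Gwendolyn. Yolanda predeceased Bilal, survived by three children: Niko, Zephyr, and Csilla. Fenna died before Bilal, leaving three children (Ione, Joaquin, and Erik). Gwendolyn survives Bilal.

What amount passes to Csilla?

Csilla receives 76,000.

The entire 684,000 passes to the descendants.
That amount (684,000) is divided at the children's generation into 3 shares of 228,000. Gwendolyn takes 228,000. The 2 shares of the deceased (Yolanda and Fenna) are combined into a pool of 456,000.
That pool (456,000) is divided at the grandchildren's generation equally among Niko, Zephyr, Csilla, Ione, Joaquin, and Erik: 76,000 each.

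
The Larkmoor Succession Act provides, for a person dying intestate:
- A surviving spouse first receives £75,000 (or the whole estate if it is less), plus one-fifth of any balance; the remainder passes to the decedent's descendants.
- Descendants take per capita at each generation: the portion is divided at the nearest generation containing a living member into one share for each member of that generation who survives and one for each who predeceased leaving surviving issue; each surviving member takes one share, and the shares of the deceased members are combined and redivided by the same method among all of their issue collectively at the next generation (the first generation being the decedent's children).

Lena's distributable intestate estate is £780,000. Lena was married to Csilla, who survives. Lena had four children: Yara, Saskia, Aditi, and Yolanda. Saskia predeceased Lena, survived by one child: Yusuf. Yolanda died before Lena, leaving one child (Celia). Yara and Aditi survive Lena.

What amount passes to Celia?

Csilla first takes £75,000, leaving a balance of £705,000. Csilla then takes one-fifth of the balance (£141,000), for a total of £216,000. The remaining £564,000 passes to the descendants.
The descendants' portion (£564,000) is divided at the children's generation into 4 shares of £141,000. Yara and Aditi each take £141,000. The 2 shares of the deceased (Saskia and Yolanda) are combined into a pool of £282,000.
That pool (£282,000) is divided at the grandchildren's generation equally among Yusuf and Celia: £141,000 each.

Celia receives £141,000.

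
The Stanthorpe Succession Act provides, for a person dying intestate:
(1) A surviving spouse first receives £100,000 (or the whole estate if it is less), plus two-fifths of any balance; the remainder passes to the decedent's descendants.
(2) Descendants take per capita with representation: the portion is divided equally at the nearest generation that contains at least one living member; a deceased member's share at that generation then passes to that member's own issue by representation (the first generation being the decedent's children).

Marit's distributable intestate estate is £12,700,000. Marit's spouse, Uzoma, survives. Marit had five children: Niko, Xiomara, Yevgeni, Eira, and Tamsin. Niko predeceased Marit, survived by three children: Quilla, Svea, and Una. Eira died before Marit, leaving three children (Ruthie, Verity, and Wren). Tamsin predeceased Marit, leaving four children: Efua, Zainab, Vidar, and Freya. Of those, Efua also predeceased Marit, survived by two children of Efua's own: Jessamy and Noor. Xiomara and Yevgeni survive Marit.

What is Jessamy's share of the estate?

Uzoma first takes £100,000, leaving a balance of £12,600,000. Uzoma then takes two-fifths of the balance (£5,040,000), for a total of £5,140,000. The remaining £7,560,000 passes to the descendants.
The descendants' portion (£7,560,000) is divided into 5 shares of £1,512,000: Xiomara and Yevgeni each take £1,512,000; Niko's £1,512,000 share passes to Niko's issue; Eira's £1,512,000 share passes to Eira's issue; Tamsin's £1,512,000 share passes to Tamsin's issue.
Niko's share (£1,512,000) is divided into 3 shares of £504,000: Quilla, Svea, and Una each take £504,000.
Eira's share (£1,512,000) is divided into 3 shares of £504,000: Ruthie, Verity, and Wren each take £504,000.
Tamsin's share (£1,512,000) is divided into 4 shares of £378,000: Zainab, Vidar, and Freya each take £378,000; Efua's £378,000 share passes to Efua's issue.
Efua's share (£378,000) is divided into 2 shares of £189,000: Jessamy and Noor each take £189,000.

Jessamy receives £189,000.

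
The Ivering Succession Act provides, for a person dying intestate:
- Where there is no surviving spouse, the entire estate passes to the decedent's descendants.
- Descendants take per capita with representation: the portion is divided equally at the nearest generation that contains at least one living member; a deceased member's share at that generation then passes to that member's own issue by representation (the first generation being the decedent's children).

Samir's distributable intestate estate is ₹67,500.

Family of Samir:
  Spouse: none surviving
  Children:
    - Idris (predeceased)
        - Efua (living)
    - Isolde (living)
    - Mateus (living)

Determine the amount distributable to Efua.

Efua receives ₹22,500.

The entire ₹67,500 passes to the descendants.
That amount (₹67,500) is divided into 3 shares of ₹22,500: Isolde and Mateus each take ₹22,500; Idris's ₹22,500 share passes to Idris's issue.
Idris's share (₹22,500) passes entirely to Efua.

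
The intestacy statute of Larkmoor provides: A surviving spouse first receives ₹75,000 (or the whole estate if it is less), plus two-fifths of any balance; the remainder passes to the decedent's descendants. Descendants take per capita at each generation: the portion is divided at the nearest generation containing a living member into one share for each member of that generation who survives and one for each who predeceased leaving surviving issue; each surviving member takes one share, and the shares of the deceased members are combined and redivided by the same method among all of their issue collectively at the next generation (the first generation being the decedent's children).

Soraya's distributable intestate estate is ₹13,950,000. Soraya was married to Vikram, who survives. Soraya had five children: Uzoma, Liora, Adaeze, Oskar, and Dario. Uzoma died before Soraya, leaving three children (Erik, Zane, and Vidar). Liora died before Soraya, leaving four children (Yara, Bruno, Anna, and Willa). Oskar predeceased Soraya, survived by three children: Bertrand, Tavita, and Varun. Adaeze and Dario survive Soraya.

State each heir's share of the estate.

Vikram: ₹5,625,000; Erik: ₹499,500; Zane: ₹499,500; Vidar: ₹499,500; Yara: ₹499,500; Bruno: ₹499,500; Anna: ₹499,500; Willa: ₹499,500; Adaeze: ₹1,665,000; Bertrand: ₹499,500; Tavita: ₹499,500; Varun: ₹499,500; Dario: ₹1,665,000

Vikram first takes ₹75,000, leaving a balance of ₹13,875,000. Vikram then takes two-fifths of the balance (₹5,550,000), for a total of ₹5,625,000. The remaining ₹8,325,000 passes to the descendants.
The descendants' portion (₹8,325,000) is divided at the children's generation into 5 shares of ₹1,665,000. Adaeze and Dario each take ₹1,665,000. The 3 shares of the deceased (Uzoma, Liora, and Oskar) are combined into a pool of ₹4,995,000.
That pool (₹4,995,000) is divided at the grandchildren's generation equally among Erik, Zane, Vidar, Yara, Bruno, Anna, Willa, Bertrand, Tavita, and Varun: ₹499,500 each.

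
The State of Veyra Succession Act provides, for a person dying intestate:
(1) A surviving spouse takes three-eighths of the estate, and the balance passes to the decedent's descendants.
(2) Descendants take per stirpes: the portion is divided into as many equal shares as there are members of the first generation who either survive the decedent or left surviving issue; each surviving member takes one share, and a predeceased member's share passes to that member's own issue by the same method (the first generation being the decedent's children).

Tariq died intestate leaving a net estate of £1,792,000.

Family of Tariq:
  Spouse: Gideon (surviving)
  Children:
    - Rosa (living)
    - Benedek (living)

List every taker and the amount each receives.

Gideon takes three-eighths of £1,792,000 = £672,000. The remaining £1,120,000 passes to the descendants.
The descendants' portion (£1,120,000) is divided into 2 shares of £560,000: Rosa and Benedek each take £560,000.

Gideon: £672,000; Rosa: £560,000; Benedek: £560,000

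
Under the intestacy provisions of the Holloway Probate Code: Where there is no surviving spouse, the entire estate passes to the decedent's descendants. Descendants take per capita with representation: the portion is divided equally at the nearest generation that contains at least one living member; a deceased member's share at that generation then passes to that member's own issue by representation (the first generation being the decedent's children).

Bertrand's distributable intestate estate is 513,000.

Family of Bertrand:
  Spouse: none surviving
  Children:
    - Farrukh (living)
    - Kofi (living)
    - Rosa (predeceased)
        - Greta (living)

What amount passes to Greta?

Greta receives 171,000.

The entire 513,000 passes to the descendants.
That amount (513,000) is divided into 3 shares of 171,000: Farrukh and Kofi each take 171,000; Rosa's 171,000 share passes to Rosa's issue.
Rosa's share (171,000) passes entirely to Greta.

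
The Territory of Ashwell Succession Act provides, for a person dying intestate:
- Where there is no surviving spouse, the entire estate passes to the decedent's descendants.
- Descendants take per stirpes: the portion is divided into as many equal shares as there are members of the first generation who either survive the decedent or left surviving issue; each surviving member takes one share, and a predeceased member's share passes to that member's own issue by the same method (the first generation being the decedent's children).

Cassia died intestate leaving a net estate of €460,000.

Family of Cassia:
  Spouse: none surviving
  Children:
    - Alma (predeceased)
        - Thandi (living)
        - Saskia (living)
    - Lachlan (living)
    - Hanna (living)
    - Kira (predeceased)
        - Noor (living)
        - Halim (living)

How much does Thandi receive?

Thandi receives €57,500.

The entire €460,000 passes to the descendants.
That amount (€460,000) is divided into 4 shares of €115,000: Lachlan and Hanna each take €115,000; Alma's €115,000 share passes to Alma's issue; Kira's €115,000 share passes to Kira's issue.
Alma's share (€115,000) is divided into 2 shares of €57,500: Thandi and Saskia each take €57,500.
Kira's share (€115,000) is divided into 2 shares of €57,500: Noor and Halim each take €57,500.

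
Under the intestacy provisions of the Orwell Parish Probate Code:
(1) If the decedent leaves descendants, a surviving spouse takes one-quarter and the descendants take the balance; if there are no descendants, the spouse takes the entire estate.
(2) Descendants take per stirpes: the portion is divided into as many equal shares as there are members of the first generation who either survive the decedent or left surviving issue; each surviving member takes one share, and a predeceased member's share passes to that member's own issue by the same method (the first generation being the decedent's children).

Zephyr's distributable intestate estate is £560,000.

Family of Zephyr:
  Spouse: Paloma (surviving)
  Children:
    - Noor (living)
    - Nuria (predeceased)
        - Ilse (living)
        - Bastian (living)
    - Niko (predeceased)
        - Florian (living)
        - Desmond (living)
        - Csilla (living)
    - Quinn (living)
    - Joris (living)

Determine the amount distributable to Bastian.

Paloma takes one-quarter of £560,000 = £140,000. The remaining £420,000 passes to the descendants.
The descendants' portion (£420,000) is divided into 5 shares of £84,000: Noor, Quinn, and Joris each take £84,000; Nuria's £84,000 share passes to Nuria's issue; Niko's £84,000 share passes to Niko's issue.
Nuria's share (£84,000) is divided into 2 shares of £42,000: Ilse and Bastian each take £42,000.
Niko's share (£84,000) is divided into 3 shares of £28,000: Florian, Desmond, and Csilla each take £28,000.

Bastian receives £42,000.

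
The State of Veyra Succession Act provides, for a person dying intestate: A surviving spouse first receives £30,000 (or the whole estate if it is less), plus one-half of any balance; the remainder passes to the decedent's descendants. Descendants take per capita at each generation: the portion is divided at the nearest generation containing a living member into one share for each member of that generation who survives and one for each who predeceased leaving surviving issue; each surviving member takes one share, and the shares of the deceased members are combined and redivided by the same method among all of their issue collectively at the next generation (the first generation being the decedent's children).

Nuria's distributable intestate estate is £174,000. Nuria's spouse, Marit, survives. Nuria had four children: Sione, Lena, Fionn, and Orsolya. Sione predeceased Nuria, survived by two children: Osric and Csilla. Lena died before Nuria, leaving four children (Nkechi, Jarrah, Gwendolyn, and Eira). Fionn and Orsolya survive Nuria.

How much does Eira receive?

Eira receives £6,000.

Marit first takes £30,000, leaving a balance of £144,000. Marit then takes one-half of the balance (£72,000), for a total of £102,000. The remaining £72,000 passes to the descendants.
The descendants' portion (£72,000) is divided at the children's generation into 4 shares of £18,000. Fionn and Orsolya each take £18,000. The 2 shares of the deceased (Sione and Lena) are combined into a pool of £36,000.
That pool (£36,000) is divided at the grandchildren's generation equally among Osric, Csilla, Nkechi, Jarrah, Gwendolyn, and Eira: £6,000 each.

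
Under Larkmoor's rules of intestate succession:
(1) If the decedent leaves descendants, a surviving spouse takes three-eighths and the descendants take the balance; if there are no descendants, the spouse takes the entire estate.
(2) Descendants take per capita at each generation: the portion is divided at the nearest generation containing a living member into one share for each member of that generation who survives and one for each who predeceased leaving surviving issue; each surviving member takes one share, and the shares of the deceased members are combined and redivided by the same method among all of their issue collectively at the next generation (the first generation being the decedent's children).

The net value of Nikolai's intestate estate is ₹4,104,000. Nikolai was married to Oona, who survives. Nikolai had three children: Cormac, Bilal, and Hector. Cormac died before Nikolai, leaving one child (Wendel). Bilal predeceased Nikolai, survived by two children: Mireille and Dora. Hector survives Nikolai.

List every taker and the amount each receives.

Oona takes three-eighths of ₹4,104,000 = ₹1,539,000. The remaining ₹2,565,000 passes to the descendants.
The descendants' portion (₹2,565,000) is divided at the children's generation into 3 shares of ₹855,000. Hector takes ₹855,000. The 2 shares of the deceased (Cormac and Bilal) are combined into a pool of ₹1,710,000.
That pool (₹1,710,000) is divided at the grandchildren's generation equally among Wendel, Mireille, and Dora: ₹570,000 each.

Oona: ₹1,539,000; Wendel: ₹570,000; Mireille: ₹570,000; Dora: ₹570,000; Hector: ₹855,000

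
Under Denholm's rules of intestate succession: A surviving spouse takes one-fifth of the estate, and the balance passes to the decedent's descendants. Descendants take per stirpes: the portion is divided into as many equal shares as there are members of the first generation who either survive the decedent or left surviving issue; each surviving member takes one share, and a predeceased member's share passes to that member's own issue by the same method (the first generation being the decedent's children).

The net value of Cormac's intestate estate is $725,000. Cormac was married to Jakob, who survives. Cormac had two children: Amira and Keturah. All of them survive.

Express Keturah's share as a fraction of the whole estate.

Jakob takes one-fifth of $725,000 = $145,000. The remaining $580,000 passes to the descendants.
The descendants' portion ($580,000) is divided into 2 shares of $290,000: Amira and Keturah each take $290,000.

Keturah receives 2/5 of the estate.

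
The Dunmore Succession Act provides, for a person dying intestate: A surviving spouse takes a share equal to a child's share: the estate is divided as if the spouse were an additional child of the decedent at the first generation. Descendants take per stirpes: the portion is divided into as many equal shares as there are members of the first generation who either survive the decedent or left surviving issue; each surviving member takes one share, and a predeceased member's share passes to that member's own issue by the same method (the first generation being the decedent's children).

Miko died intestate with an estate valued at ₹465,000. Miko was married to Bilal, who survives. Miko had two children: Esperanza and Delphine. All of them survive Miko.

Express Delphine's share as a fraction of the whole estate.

The spouse counts as an additional share at the children's level, so there are 3 primary shares of ₹155,000. Bilal takes one such share (₹155,000).
The children's combined portion (₹310,000) is divided into 2 shares of ₹155,000: Esperanza and Delphine each take ₹155,000.

Delphine receives 1/3 of the estate.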